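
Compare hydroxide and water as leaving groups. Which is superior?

water

water is the better leaving group.
pKₐ(H₃O⁺) ≈ -1.7 versus pKₐ(H₂O) ≈ 15.7: water is the much weaker base.
Neutral; leaves from a protonated alcohol (R–OH₂⁺).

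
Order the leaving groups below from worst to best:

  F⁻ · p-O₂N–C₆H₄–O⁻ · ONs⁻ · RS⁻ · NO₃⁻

RS⁻ < p-O₂N–C₆H₄–O⁻ < F⁻ < NO₃⁻ < ONs⁻

ONs⁻: pKₐ(p-O₂NC₆H₄SO₃H) ≈ -3.5 — p-nitro group further stabilises the sulfonate
NO₃⁻: pKₐ(HNO₃) ≈ -1.3 — resonance-delocalised over three oxygens
F⁻: pKₐ(HF) ≈ 3.2 — small and strongly basic; the poor halide leaving group
p-O₂N–C₆H₄–O⁻: pKₐ(p-nitrophenol) ≈ 7.2
RS⁻: pKₐ(RSH (a thiol)) ≈ 10.5 — moderately basic; rarely leaves without activation
Listed from poorest to best leaving group as asked.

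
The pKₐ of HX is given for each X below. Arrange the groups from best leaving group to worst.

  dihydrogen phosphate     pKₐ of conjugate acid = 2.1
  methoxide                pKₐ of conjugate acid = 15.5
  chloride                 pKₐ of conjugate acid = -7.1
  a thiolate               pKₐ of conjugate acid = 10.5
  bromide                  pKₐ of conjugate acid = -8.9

bromide > chloride > dihydrogen phosphate > a thiolate > methoxide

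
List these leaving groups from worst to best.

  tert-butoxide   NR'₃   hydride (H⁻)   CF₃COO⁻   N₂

hydride (H⁻) < tert-butoxide < NR'₃ < CF₃COO⁻ < N₂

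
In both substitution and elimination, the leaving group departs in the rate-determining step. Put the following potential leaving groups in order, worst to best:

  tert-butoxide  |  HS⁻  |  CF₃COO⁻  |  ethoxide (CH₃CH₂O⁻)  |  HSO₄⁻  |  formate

Rank by basicity of the departing species: weakest base leaves most easily.
HSO₄⁻: pKₐ(H₂SO₄) ≈ -3
CF₃COO⁻: pKₐ(CF₃COOH) ≈ 0.2
formate: pKₐ(HCOOH) ≈ 3.8
HS⁻: pKₐ(H₂S) ≈ 7
ethoxide (CH₃CH₂O⁻): pKₐ(CH₃CH₂OH) ≈ 16
tert-butoxide: pKₐ(t-BuOH) ≈ 18
The question asks for worst first, so the sequence is read in increasing leaving-group ability.

tert-butoxide < ethoxide (CH₃CH₂O⁻) < HS⁻ < formate < CF₃COO⁻ < HSO₄⁻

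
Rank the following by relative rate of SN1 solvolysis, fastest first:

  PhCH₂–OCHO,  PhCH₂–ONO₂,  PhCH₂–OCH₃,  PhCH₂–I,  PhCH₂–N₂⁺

Same R in every case — rank the leaving groups.
Leaving-group ability tracks the stability of the departed species; conjugate-acid pKₐ is the usual yardstick (lower pKₐ → better LG).
PhCH₂–N₂⁺ loses N₂: no meaningful conjugate acid; N₂ departs as an exceptionally stable neutral molecule
PhCH₂–I loses I⁻: pKₐ(HI) ≈ -10
PhCH₂–ONO₂ loses NO₃⁻: pKₐ(HNO₃) ≈ -1.3
PhCH₂–OCHO loses HCOO⁻: pKₐ(HCOOH) ≈ 3.8
PhCH₂–OCH₃ loses CH₃O⁻: pKₐ(CH₃OH) ≈ 15.5

PhCH₂–N₂⁺ > PhCH₂–I > PhCH₂–ONO₂ > PhCH₂–OCHO > PhCH₂–OCH₃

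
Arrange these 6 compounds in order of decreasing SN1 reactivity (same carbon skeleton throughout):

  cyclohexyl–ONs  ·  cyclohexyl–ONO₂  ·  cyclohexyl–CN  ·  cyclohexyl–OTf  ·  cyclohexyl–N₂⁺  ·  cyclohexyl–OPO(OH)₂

Same R in every case — rank the leaving groups.
The more stable X⁻ (or X) is on its own — i.e. the weaker a base it is — the better a leaving group it makes.
cyclohexyl–N₂⁺ loses N₂: no meaningful conjugate acid; N₂ departs as an exceptionally stable neutral molecule
cyclohexyl–OTf loses OTf⁻: pKₐ(CF₃SO₃H (triflic acid)) ≈ -14
cyclohexyl–ONs loses ONs⁻: pKₐ(p-O₂NC₆H₄SO₃H) ≈ -3.5
cyclohexyl–ONO₂ loses NO₃⁻: pKₐ(HNO₃) ≈ -1.3
cyclohexyl–OPO(OH)₂ loses H₂PO₄⁻: pKₐ(H₃PO₄) ≈ 2.1
cyclohexyl–CN loses CN⁻: pKₐ(HCN) ≈ 9.2

cyclohexyl–N₂⁺ > cyclohexyl–OTf > cyclohexyl–ONs > cyclohexyl–ONO₂ > cyclohexyl–OPO(OH)₂ > cyclohexyl–CN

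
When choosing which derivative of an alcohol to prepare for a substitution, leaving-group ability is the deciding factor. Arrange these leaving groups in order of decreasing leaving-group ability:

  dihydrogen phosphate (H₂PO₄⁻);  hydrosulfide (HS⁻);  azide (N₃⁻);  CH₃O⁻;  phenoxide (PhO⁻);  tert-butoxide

dihydrogen phosphate (H₂PO₄⁻) > azide (N₃⁻) > hydrosulfide (HS⁻) > phenoxide (PhO⁻) > CH₃O⁻ > tert-butoxide

dihydrogen phosphate (H₂PO₄⁻): pKₐ(H₃PO₄) ≈ 2.1
azide (N₃⁻): pKₐ(HN₃) ≈ 4.7
hydrosulfide (HS⁻): pKₐ(H₂S) ≈ 7 — larger and more polarisable than the oxygen analogue
phenoxide (PhO⁻): pKₐ(C₆H₅OH (phenol)) ≈ 10
CH₃O⁻: pKₐ(CH₃OH) ≈ 15.5 — strong base; alkoxides do not leave unassisted
tert-butoxide: pKₐ(t-BuOH) ≈ 18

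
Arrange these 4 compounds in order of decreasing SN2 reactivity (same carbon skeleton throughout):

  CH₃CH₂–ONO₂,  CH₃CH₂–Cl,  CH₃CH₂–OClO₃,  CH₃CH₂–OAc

CH₃CH₂–OClO₃ > CH₃CH₂–Cl > CH₃CH₂–ONO₂ > CH₃CH₂–OAc

Identical carbon frameworks mean the comparison reduces to leaving-group quality.
The more stable X⁻ (or X) is on its own — i.e. the weaker a base it is — the better a leaving group it makes.
CH₃CH₂–OClO₃ loses ClO₄⁻: pKₐ(HClO₄) ≈ -10
CH₃CH₂–Cl loses Cl⁻: pKₐ(HCl) ≈ -7
CH₃CH₂–ONO₂ loses NO₃⁻: pKₐ(HNO₃) ≈ -1.3
CH₃CH₂–OAc loses AcO⁻: pKₐ(CH₃COOH) ≈ 4.8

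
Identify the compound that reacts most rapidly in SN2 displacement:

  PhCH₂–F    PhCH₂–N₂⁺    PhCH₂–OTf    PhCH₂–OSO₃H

PhCH₂–N₂⁺

Same R in every case — rank the leaving groups.
Leaving-group ability tracks the stability of the departed species; conjugate-acid pKₐ is the usual yardstick (lower pKₐ → better LG).
PhCH₂–N₂⁺ loses N₂: no meaningful conjugate acid; N₂ departs as an exceptionally stable neutral molecule
PhCH₂–OTf loses OTf⁻: pKₐ(CF₃SO₃H (triflic acid)) ≈ -14
PhCH₂–OSO₃H loses HSO₄⁻: pKₐ(H₂SO₄) ≈ -3
PhCH₂–F loses F⁻: pKₐ(HF) ≈ 3.2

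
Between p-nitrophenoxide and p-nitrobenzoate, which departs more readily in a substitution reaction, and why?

p-nitrobenzoate

p-nitrobenzoate is the better leaving group.
pKₐ(p-nitrobenzoic acid) ≈ 3.4 versus pKₐ(p-nitrophenol) ≈ 7.2: p-nitrobenzoate is the much weaker base.
Electron-withdrawing nitro group stabilises the carboxylate.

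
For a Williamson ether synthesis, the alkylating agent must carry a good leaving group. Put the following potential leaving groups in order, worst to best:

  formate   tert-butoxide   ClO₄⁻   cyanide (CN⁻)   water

tert-butoxide < cyanide (CN⁻) < formate < water < ClO₄⁻

Rank by basicity of the departing species: weakest base leaves most easily.
ClO₄⁻: pKₐ(HClO₄) ≈ -10 — extremely weak base; rarely used for safety reasons
water: pKₐ(H₃O⁺) ≈ -1.7
formate: pKₐ(HCOOH) ≈ 3.8 — resonance-stabilised carboxylate
cyanide (CN⁻): pKₐ(HCN) ≈ 9.2 — sp carbon stabilises the charge somewhat, but still a poor LG
tert-butoxide: pKₐ(t-BuOH) ≈ 18 — bulky, strongly basic alkoxide
Reversing gives the worst-to-best order requested.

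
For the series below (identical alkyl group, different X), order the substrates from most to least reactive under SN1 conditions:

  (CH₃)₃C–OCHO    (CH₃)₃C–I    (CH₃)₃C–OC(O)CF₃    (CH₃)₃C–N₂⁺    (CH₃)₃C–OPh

Identical carbon frameworks mean the comparison reduces to leaving-group quality.
A good leaving group is a weak base: the lower the pKₐ of its conjugate acid, the more readily it departs.
(CH₃)₃C–N₂⁺ loses N₂: no meaningful conjugate acid; N₂ departs as an exceptionally stable neutral molecule
(CH₃)₃C–I loses I⁻: pKₐ(HI) ≈ -10
(CH₃)₃C–OC(O)CF₃ loses CF₃COO⁻: pKₐ(CF₃COOH) ≈ 0.2
(CH₃)₃C–OCHO loses HCOO⁻: pKₐ(HCOOH) ≈ 3.8
(CH₃)₃C–OPh loses PhO⁻: pKₐ(C₆H₅OH (phenol)) ≈ 10

(CH₃)₃C–N₂⁺ > (CH₃)₃C–I > (CH₃)₃C–OC(O)CF₃ > (CH₃)₃C–OCHO > (CH₃)₃C–OPh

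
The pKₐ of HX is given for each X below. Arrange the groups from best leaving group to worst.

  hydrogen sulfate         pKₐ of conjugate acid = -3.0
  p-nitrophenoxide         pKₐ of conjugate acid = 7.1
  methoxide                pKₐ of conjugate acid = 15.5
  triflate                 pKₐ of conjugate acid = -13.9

Lower conjugate-acid pKₐ ⇒ weaker base ⇒ better leaving group.
Sorting by the given values: triflate (-13.9), hydrogen sulfate (-3.0), p-nitrophenoxide (7.1), methoxide (15.5).

triflate > hydrogen sulfate > p-nitrophenoxide > methoxide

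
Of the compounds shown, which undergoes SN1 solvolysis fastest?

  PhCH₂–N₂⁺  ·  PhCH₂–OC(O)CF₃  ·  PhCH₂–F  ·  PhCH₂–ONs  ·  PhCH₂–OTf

PhCH₂–N₂⁺

Identical carbon frameworks mean the comparison reduces to leaving-group quality.
Leaving-group ability tracks the stability of the departed species; conjugate-acid pKₐ is the usual yardstick (lower pKₐ → better LG).
PhCH₂–N₂⁺ loses N₂: no meaningful conjugate acid; N₂ departs as an exceptionally stable neutral molecule
PhCH₂–OTf loses OTf⁻: pKₐ(CF₃SO₃H (triflic acid)) ≈ -14
PhCH₂–ONs loses ONs⁻: pKₐ(p-O₂NC₆H₄SO₃H) ≈ -3.5
PhCH₂–OC(O)CF₃ loses CF₃COO⁻: pKₐ(CF₃COOH) ≈ 0.2
PhCH₂–F loses F⁻: pKₐ(HF) ≈ 3.2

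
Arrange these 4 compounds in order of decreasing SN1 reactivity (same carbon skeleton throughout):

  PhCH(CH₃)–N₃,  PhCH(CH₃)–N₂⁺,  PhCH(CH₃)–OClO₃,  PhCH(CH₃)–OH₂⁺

PhCH(CH₃)–N₂⁺ > PhCH(CH₃)–OClO₃ > PhCH(CH₃)–OH₂⁺ > PhCH(CH₃)–N₃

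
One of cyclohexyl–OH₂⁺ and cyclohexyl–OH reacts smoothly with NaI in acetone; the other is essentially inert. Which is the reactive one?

From cyclohexyl–OH the departing group would be OH⁻ (pKₐ(H₂O) ≈ 15.7). Strong base; essentially never leaves without prior activation.
From cyclohexyl–OH₂⁺ the leaving group is H₂O (pKₐ(H₃O⁺) ≈ -1.7). Neutral; leaves from a protonated alcohol (R–OH₂⁺).
(In practice cyclohexyl–OH₂⁺ is made from cyclohexyl–OH by protonation with strong acid, converting the leaving group from hydroxide to neutral water.)

cyclohexyl–OH₂⁺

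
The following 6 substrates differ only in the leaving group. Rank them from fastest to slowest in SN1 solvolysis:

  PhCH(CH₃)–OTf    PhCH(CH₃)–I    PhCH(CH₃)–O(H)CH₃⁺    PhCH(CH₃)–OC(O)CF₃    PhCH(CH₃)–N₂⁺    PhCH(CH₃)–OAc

Identical carbon frameworks mean the comparison reduces to leaving-group quality.
A good leaving group is a weak base: the lower the pKₐ of its conjugate acid, the more readily it departs.
PhCH(CH₃)–N₂⁺ loses N₂: no meaningful conjugate acid; N₂ departs as an exceptionally stable neutral molecule
PhCH(CH₃)–OTf loses OTf⁻: pKₐ(CF₃SO₃H (triflic acid)) ≈ -14
PhCH(CH₃)–I loses I⁻: pKₐ(HI) ≈ -10
PhCH(CH₃)–O(H)CH₃⁺ loses R'OH: pKₐ(R'OH₂⁺) ≈ -2.4
PhCH(CH₃)–OC(O)CF₃ loses CF₃COO⁻: pKₐ(CF₃COOH) ≈ 0.2
PhCH(CH₃)–OAc loses AcO⁻: pKₐ(CH₃COOH) ≈ 4.8

PhCH(CH₃)–N₂⁺ > PhCH(CH₃)–OTf > PhCH(CH₃)–I > PhCH(CH₃)–O(H)CH₃⁺ > PhCH(CH₃)–OC(O)CF₃ > PhCH(CH₃)–OAc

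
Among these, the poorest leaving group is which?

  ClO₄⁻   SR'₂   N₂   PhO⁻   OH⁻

OH⁻

N₂: no meaningful conjugate acid; N₂ departs as an exceptionally stable neutral molecule
ClO₄⁻: pKₐ(HClO₄) ≈ -10
SR'₂: pKₐ(R'₂SH⁺) ≈ -7
PhO⁻: pKₐ(C₆H₅OH (phenol)) ≈ 10
OH⁻: pKₐ(H₂O) ≈ 15.7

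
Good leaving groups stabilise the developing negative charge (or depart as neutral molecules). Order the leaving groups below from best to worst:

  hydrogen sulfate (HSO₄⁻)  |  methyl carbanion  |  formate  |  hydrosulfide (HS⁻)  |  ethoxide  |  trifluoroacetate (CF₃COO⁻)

hydrogen sulfate (HSO₄⁻) > trifluoroacetate (CF₃COO⁻) > formate > hydrosulfide (HS⁻) > ethoxide > methyl carbanion

A good leaving group is a weak base: the lower the pKₐ of its conjugate acid, the more readily it departs.
hydrogen sulfate (HSO₄⁻): pKₐ(H₂SO₄) ≈ -3 — conjugate base of a strong mineral acid
trifluoroacetate (CF₃COO⁻): pKₐ(CF₃COOH) ≈ 0.2
formate: pKₐ(HCOOH) ≈ 3.8 — resonance-stabilised carboxylate
hydrosulfide (HS⁻): pKₐ(H₂S) ≈ 7 — larger and more polarisable than the oxygen analogue
ethoxide: pKₐ(CH₃CH₂OH) ≈ 16
methyl carbanion: pKₐ(CH₄) ≈ 48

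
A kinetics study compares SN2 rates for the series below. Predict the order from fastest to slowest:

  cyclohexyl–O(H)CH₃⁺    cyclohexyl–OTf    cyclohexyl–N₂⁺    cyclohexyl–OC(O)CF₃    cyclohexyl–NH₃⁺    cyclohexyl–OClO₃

Identical carbon frameworks mean the comparison reduces to leaving-group quality.
The more stable X⁻ (or X) is on its own — i.e. the weaker a base it is — the better a leaving group it makes.
cyclohexyl–N₂⁺ loses N₂: no meaningful conjugate acid; N₂ departs as an exceptionally stable neutral molecule
cyclohexyl–OTf loses OTf⁻: pKₐ(CF₃SO₃H (triflic acid)) ≈ -14
cyclohexyl–OClO₃ loses ClO₄⁻: pKₐ(HClO₄) ≈ -10
cyclohexyl–O(H)CH₃⁺ loses R'OH: pKₐ(R'OH₂⁺) ≈ -2.4
cyclohexyl–OC(O)CF₃ loses CF₃COO⁻: pKₐ(CF₃COOH) ≈ 0.2
cyclohexyl–NH₃⁺ loses NH₃: pKₐ(NH₄⁺) ≈ 9.2

cyclohexyl–N₂⁺ > cyclohexyl–OTf > cyclohexyl–OClO₃ > cyclohexyl–O(H)CH₃⁺ > cyclohexyl–OC(O)CF₃ > cyclohexyl–NH₃⁺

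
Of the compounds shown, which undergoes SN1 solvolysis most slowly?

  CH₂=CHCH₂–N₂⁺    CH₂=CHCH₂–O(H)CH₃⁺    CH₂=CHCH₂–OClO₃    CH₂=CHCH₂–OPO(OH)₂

CH₂=CHCH₂–OPO(OH)₂

The skeletons are identical, so relative rate is governed entirely by leaving-group ability.
Leaving-group ability tracks the stability of the departed species; conjugate-acid pKₐ is the usual yardstick (lower pKₐ → better LG).
CH₂=CHCH₂–N₂⁺ loses N₂: no meaningful conjugate acid; N₂ departs as an exceptionally stable neutral molecule
CH₂=CHCH₂–OClO₃ loses ClO₄⁻: pKₐ(HClO₄) ≈ -10
CH₂=CHCH₂–O(H)CH₃⁺ loses R'OH: pKₐ(R'OH₂⁺) ≈ -2.4
CH₂=CHCH₂–OPO(OH)₂ loses H₂PO₄⁻: pKₐ(H₃PO₄) ≈ 2.1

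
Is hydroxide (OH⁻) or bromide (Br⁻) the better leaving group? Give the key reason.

bromide (Br⁻) is the better leaving group.
pKₐ(HBr) ≈ -9 versus pKₐ(H₂O) ≈ 15.7: bromide (Br⁻) is the much weaker base.
Weak base; good leaving group.

bromide (Br⁻)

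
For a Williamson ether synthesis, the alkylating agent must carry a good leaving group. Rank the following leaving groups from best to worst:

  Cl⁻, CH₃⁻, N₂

N₂ > Cl⁻ > CH₃⁻

The more stable X⁻ (or X) is on its own — i.e. the weaker a base it is — the better a leaving group it makes.
N₂: no meaningful conjugate acid; N₂ departs as an exceptionally stable neutral molecule
Cl⁻: pKₐ(HCl) ≈ -7 — moderately weak base
CH₃⁻: pKₐ(CH₄) ≈ 48 — unstabilised carbanion; the worst conceivable leaving group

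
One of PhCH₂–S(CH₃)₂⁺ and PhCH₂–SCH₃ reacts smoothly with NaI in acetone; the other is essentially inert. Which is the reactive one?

PhCH₂–S(CH₃)₂⁺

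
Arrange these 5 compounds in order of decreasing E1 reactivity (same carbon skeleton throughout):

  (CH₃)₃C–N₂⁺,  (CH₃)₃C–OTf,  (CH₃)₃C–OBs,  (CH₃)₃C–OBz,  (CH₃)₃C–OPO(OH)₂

The skeletons are identical, so relative rate is governed entirely by leaving-group ability.
Leaving-group ability tracks the stability of the departed species; conjugate-acid pKₐ is the usual yardstick (lower pKₐ → better LG).
(CH₃)₃C–N₂⁺ loses N₂: no meaningful conjugate acid; N₂ departs as an exceptionally stable neutral molecule
(CH₃)₃C–OTf loses OTf⁻: pKₐ(CF₃SO₃H (triflic acid)) ≈ -14
(CH₃)₃C–OBs loses OBs⁻: pKₐ(p-BrC₆H₄SO₃H) ≈ -2.8
(CH₃)₃C–OPO(OH)₂ loses H₂PO₄⁻: pKₐ(H₃PO₄) ≈ 2.1
(CH₃)₃C–OBz loses PhCOO⁻: pKₐ(C₆H₅COOH) ≈ 4.2

(CH₃)₃C–N₂⁺ > (CH₃)₃C–OTf > (CH₃)₃C–OBs > (CH₃)₃C–OPO(OH)₂ > (CH₃)₃C–OBz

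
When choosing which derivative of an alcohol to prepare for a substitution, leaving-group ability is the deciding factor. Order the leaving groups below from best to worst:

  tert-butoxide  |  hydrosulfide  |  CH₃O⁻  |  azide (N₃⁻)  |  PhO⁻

azide (N₃⁻) > hydrosulfide > PhO⁻ > CH₃O⁻ > tert-butoxide

Rank by basicity of the departing species: weakest base leaves most easily.
azide (N₃⁻): pKₐ(HN₃) ≈ 4.7
hydrosulfide: pKₐ(H₂S) ≈ 7
PhO⁻: pKₐ(C₆H₅OH (phenol)) ≈ 10
CH₃O⁻: pKₐ(CH₃OH) ≈ 15.5
tert-butoxide: pKₐ(t-BuOH) ≈ 18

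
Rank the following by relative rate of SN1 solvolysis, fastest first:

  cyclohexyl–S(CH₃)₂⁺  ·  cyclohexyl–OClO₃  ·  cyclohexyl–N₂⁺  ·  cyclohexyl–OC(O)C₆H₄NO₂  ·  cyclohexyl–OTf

cyclohexyl–N₂⁺ > cyclohexyl–OTf > cyclohexyl–OClO₃ > cyclohexyl–S(CH₃)₂⁺ > cyclohexyl–OC(O)C₆H₄NO₂

The skeletons are identical, so relative rate is governed entirely by leaving-group ability.
The more stable X⁻ (or X) is on its own — i.e. the weaker a base it is — the better a leaving group it makes.
cyclohexyl–N₂⁺ loses N₂: no meaningful conjugate acid; N₂ departs as an exceptionally stable neutral molecule
cyclohexyl–OTf loses OTf⁻: pKₐ(CF₃SO₃H (triflic acid)) ≈ -14
cyclohexyl–OClO₃ loses ClO₄⁻: pKₐ(HClO₄) ≈ -10
cyclohexyl–S(CH₃)₂⁺ loses SR'₂: pKₐ(R'₂SH⁺) ≈ -7
cyclohexyl–OC(O)C₆H₄NO₂ loses p-O₂N–C₆H₄–COO⁻: pKₐ(p-nitrobenzoic acid) ≈ 3.4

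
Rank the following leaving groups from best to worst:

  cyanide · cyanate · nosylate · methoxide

nosylate > cyanate > cyanide > methoxide

nosylate: pKₐ(p-O₂NC₆H₄SO₃H) ≈ -3.5
cyanate: pKₐ(HOCN) ≈ 3.5 — resonance between N and O
cyanide: pKₐ(HCN) ≈ 9.2 — sp carbon stabilises the charge somewhat, but still a poor LG
methoxide: pKₐ(CH₃OH) ≈ 15.5 — strong base; alkoxides do not leave unassisted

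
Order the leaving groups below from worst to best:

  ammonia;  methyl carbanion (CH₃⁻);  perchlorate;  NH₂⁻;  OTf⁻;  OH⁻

methyl carbanion (CH₃⁻) < NH₂⁻ < OH⁻ < ammonia < perchlorate < OTf⁻

Rank by basicity of the departing species: weakest base leaves most easily.
OTf⁻: pKₐ(CF₃SO₃H (triflic acid)) ≈ -14 — charge spread over three oxygens and a CF₃ group; the premier leaving group in synthesis
perchlorate: pKₐ(HClO₄) ≈ -10 — extremely weak base; rarely used for safety reasons
ammonia: pKₐ(NH₄⁺) ≈ 9.2 — neutral but moderately basic; leaves from R–NH₃⁺
OH⁻: pKₐ(H₂O) ≈ 15.7 — strong base; essentially never leaves without prior activation
NH₂⁻: pKₐ(NH₃) ≈ 38 — extremely strong base; never a leaving group
methyl carbanion (CH₃⁻): pKₐ(CH₄) ≈ 48 — unstabilised carbanion; the worst conceivable leaving group
Listed from poorest to best leaving group as asked.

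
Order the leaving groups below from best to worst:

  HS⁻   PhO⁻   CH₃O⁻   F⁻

The more stable X⁻ (or X) is on its own — i.e. the weaker a base it is — the better a leaving group it makes.
F⁻: pKₐ(HF) ≈ 3.2 — small and strongly basic; the poor halide leaving group
HS⁻: pKₐ(H₂S) ≈ 7 — larger and more polarisable than the oxygen analogue
PhO⁻: pKₐ(C₆H₅OH (phenol)) ≈ 10
CH₃O⁻: pKₐ(CH₃OH) ≈ 15.5

F⁻ > HS⁻ > PhO⁻ > CH₃O⁻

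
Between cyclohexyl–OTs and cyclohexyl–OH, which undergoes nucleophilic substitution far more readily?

From cyclohexyl–OH the departing group would be OH⁻ (pKₐ(H₂O) ≈ 15.7). Strong base; essentially never leaves without prior activation.
From cyclohexyl–OTs the leaving group is OTs⁻ (pKₐ(p-CH₃C₆H₄SO₃H (TsOH)) ≈ -2.8). Resonance-delocalised arenesulfonate.
(In practice cyclohexyl–OTs is made from cyclohexyl–OH by treatment with TsCl / pyridine, converting the hydroxyl into a tosylate.)

cyclohexyl–OTs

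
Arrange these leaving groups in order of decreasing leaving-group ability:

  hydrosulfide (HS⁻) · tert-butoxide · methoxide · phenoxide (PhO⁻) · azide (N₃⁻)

azide (N₃⁻) > hydrosulfide (HS⁻) > phenoxide (PhO⁻) > methoxide > tert-butoxide

Leaving-group ability tracks the stability of the departed species; conjugate-acid pKₐ is the usual yardstick (lower pKₐ → better LG).
azide (N₃⁻): pKₐ(HN₃) ≈ 4.7 — linear, resonance-stabilised
hydrosulfide (HS⁻): pKₐ(H₂S) ≈ 7
phenoxide (PhO⁻): pKₐ(C₆H₅OH (phenol)) ≈ 10 — resonance into the ring helps, but still a poor LG
methoxide: pKₐ(CH₃OH) ≈ 15.5 — strong base; alkoxides do not leave unassisted
tert-butoxide: pKₐ(t-BuOH) ≈ 18 — bulky, strongly basic alkoxide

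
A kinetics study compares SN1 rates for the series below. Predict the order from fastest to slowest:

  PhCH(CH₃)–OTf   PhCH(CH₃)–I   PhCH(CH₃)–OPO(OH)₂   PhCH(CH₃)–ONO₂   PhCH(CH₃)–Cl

Same R in every case — rank the leaving groups.
Rank by basicity of the departing species: weakest base leaves most easily.
PhCH(CH₃)–OTf loses OTf⁻: pKₐ(CF₃SO₃H (triflic acid)) ≈ -14
PhCH(CH₃)–I loses I⁻: pKₐ(HI) ≈ -10
PhCH(CH₃)–Cl loses Cl⁻: pKₐ(HCl) ≈ -7
PhCH(CH₃)–ONO₂ loses NO₃⁻: pKₐ(HNO₃) ≈ -1.3
PhCH(CH₃)–OPO(OH)₂ loses H₂PO₄⁻: pKₐ(H₃PO₄) ≈ 2.1

PhCH(CH₃)–OTf > PhCH(CH₃)–I > PhCH(CH₃)–Cl > PhCH(CH₃)–ONO₂ > PhCH(CH₃)–OPO(OH)₂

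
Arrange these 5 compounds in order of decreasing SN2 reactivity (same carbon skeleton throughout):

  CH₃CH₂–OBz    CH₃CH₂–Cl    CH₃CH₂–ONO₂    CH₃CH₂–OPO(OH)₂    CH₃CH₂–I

CH₃CH₂–I > CH₃CH₂–Cl > CH₃CH₂–ONO₂ > CH₃CH₂–OPO(OH)₂ > CH₃CH₂–OBz

With the same alkyl group throughout, only the leaving group differentiates the rates.
The more stable X⁻ (or X) is on its own — i.e. the weaker a base it is — the better a leaving group it makes.
CH₃CH₂–I loses I⁻: pKₐ(HI) ≈ -10
CH₃CH₂–Cl loses Cl⁻: pKₐ(HCl) ≈ -7
CH₃CH₂–ONO₂ loses NO₃⁻: pKₐ(HNO₃) ≈ -1.3
CH₃CH₂–OPO(OH)₂ loses H₂PO₄⁻: pKₐ(H₃PO₄) ≈ 2.1
CH₃CH₂–OBz loses PhCOO⁻: pKₐ(C₆H₅COOH) ≈ 4.2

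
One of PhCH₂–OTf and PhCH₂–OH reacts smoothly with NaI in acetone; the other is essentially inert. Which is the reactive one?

From PhCH₂–OH the departing group would be OH⁻ (pKₐ(H₂O) ≈ 15.7). Strong base; essentially never leaves without prior activation.
From PhCH₂–OTf the leaving group is OTf⁻ (pKₐ(CF₃SO₃H (triflic acid)) ≈ -14). Charge spread over three oxygens and a CF₃ group; the premier leaving group in synthesis.
(In practice PhCH₂–OTf is made from PhCH₂–OH by treatment with Tf₂O / 2,6-lutidine, converting the hydroxyl into a triflate.)

PhCH₂–OTf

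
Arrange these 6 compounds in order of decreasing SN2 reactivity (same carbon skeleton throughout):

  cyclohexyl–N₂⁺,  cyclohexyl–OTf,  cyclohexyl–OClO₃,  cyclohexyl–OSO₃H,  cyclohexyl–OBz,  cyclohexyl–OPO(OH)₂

cyclohexyl–N₂⁺ > cyclohexyl–OTf > cyclohexyl–OClO₃ > cyclohexyl–OSO₃H > cyclohexyl–OPO(OH)₂ > cyclohexyl–OBz

Same R in every case — rank the leaving groups.
A good leaving group is a weak base: the lower the pKₐ of its conjugate acid, the more readily it departs.
cyclohexyl–N₂⁺ loses N₂: no meaningful conjugate acid; N₂ departs as an exceptionally stable neutral molecule
cyclohexyl–OTf loses OTf⁻: pKₐ(CF₃SO₃H (triflic acid)) ≈ -14
cyclohexyl–OClO₃ loses ClO₄⁻: pKₐ(HClO₄) ≈ -10
cyclohexyl–OSO₃H loses HSO₄⁻: pKₐ(H₂SO₄) ≈ -3
cyclohexyl–OPO(OH)₂ loses H₂PO₄⁻: pKₐ(H₃PO₄) ≈ 2.1
cyclohexyl–OBz loses PhCOO⁻: pKₐ(C₆H₅COOH) ≈ 4.2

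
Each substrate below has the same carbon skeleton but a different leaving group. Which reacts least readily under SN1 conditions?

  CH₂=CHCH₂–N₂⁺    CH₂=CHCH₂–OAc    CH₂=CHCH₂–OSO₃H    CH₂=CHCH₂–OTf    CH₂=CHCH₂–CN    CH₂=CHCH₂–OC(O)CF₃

CH₂=CHCH₂–CN

The skeletons are identical, so relative rate is governed entirely by leaving-group ability.
Rank by basicity of the departing species: weakest base leaves most easily.
CH₂=CHCH₂–N₂⁺ loses N₂: no meaningful conjugate acid; N₂ departs as an exceptionally stable neutral molecule
CH₂=CHCH₂–OTf loses OTf⁻: pKₐ(CF₃SO₃H (triflic acid)) ≈ -14
CH₂=CHCH₂–OSO₃H loses HSO₄⁻: pKₐ(H₂SO₄) ≈ -3
CH₂=CHCH₂–OC(O)CF₃ loses CF₃COO⁻: pKₐ(CF₃COOH) ≈ 0.2
CH₂=CHCH₂–OAc loses AcO⁻: pKₐ(CH₃COOH) ≈ 4.8
CH₂=CHCH₂–CN loses CN⁻: pKₐ(HCN) ≈ 9.2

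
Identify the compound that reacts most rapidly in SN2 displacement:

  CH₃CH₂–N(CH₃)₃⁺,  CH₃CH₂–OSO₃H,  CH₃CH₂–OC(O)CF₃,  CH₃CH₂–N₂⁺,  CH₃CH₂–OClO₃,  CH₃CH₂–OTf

Same R in every case — rank the leaving groups.
Leaving-group ability tracks the stability of the departed species; conjugate-acid pKₐ is the usual yardstick (lower pKₐ → better LG).
CH₃CH₂–N₂⁺ loses N₂: no meaningful conjugate acid; N₂ departs as an exceptionally stable neutral molecule
CH₃CH₂–OTf loses OTf⁻: pKₐ(CF₃SO₃H (triflic acid)) ≈ -14
CH₃CH₂–OClO₃ loses ClO₄⁻: pKₐ(HClO₄) ≈ -10
CH₃CH₂–OSO₃H loses HSO₄⁻: pKₐ(H₂SO₄) ≈ -3
CH₃CH₂–OC(O)CF₃ loses CF₃COO⁻: pKₐ(CF₃COOH) ≈ 0.2
CH₃CH₂–N(CH₃)₃⁺ loses NR'₃: pKₐ(R'₃NH⁺) ≈ 10.7

CH₃CH₂–N₂⁺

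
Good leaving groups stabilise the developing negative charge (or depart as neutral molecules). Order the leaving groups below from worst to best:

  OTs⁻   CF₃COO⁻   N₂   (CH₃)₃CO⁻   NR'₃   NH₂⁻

NH₂⁻ < (CH₃)₃CO⁻ < NR'₃ < CF₃COO⁻ < OTs⁻ < N₂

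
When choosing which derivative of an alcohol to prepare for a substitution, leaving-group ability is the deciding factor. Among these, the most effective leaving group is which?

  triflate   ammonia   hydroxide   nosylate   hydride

triflate

Leaving-group ability tracks the stability of the departed species; conjugate-acid pKₐ is the usual yardstick (lower pKₐ → better LG).
triflate: pKₐ(CF₃SO₃H (triflic acid)) ≈ -14
nosylate: pKₐ(p-O₂NC₆H₄SO₃H) ≈ -3.5
ammonia: pKₐ(NH₄⁺) ≈ 9.2
hydroxide: pKₐ(H₂O) ≈ 15.7
hydride: pKₐ(H₂) ≈ 36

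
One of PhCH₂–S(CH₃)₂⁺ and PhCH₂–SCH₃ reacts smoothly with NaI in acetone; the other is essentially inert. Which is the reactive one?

PhCH₂–S(CH₃)₂⁺

From PhCH₂–SCH₃ the departing group would be RS⁻ (pKₐ(RSH (a thiol)) ≈ 10.5). Moderately basic; rarely leaves without activation.
From PhCH₂–S(CH₃)₂⁺ the leaving group is SR'₂ (pKₐ(R'₂SH⁺) ≈ -7). Neutral; leaves from a sulfonium salt (R–SR'₂⁺).
(In practice PhCH₂–S(CH₃)₂⁺ is made from PhCH₂–SCH₃ by S-methylation with CH₃I, allowing neutral dimethyl sulfide, rather than methanethiolate, to depart.)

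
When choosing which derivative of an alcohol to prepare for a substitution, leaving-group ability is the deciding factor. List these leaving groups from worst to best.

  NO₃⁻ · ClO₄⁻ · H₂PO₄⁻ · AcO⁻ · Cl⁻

AcO⁻ < H₂PO₄⁻ < NO₃⁻ < Cl⁻ < ClO₄⁻

ClO₄⁻: pKₐ(HClO₄) ≈ -10
Cl⁻: pKₐ(HCl) ≈ -7
NO₃⁻: pKₐ(HNO₃) ≈ -1.3
H₂PO₄⁻: pKₐ(H₃PO₄) ≈ 2.1
AcO⁻: pKₐ(CH₃COOH) ≈ 4.8
Reversing gives the worst-to-best order requested.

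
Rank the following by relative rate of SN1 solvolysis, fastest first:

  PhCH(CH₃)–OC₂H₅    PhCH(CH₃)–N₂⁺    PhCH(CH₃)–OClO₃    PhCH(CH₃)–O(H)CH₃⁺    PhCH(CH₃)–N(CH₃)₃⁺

PhCH(CH₃)–N₂⁺ > PhCH(CH₃)–OClO₃ > PhCH(CH₃)–O(H)CH₃⁺ > PhCH(CH₃)–N(CH₃)₃⁺ > PhCH(CH₃)–OC₂H₅

With the same alkyl group throughout, only the leaving group differentiates the rates.
Leaving-group ability tracks the stability of the departed species; conjugate-acid pKₐ is the usual yardstick (lower pKₐ → better LG).
PhCH(CH₃)–N₂⁺ loses N₂: no meaningful conjugate acid; N₂ departs as an exceptionally stable neutral molecule
PhCH(CH₃)–OClO₃ loses ClO₄⁻: pKₐ(HClO₄) ≈ -10
PhCH(CH₃)–O(H)CH₃⁺ loses R'OH: pKₐ(R'OH₂⁺) ≈ -2.4
PhCH(CH₃)–N(CH₃)₃⁺ loses NR'₃: pKₐ(R'₃NH⁺) ≈ 10.7
PhCH(CH₃)–OC₂H₅ loses CH₃CH₂O⁻: pKₐ(CH₃CH₂OH) ≈ 16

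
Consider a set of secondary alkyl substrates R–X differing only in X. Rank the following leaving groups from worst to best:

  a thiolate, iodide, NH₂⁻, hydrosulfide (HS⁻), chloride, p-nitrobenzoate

iodide: pKₐ(HI) ≈ -10 — large, highly polarisable; very weak base
chloride: pKₐ(HCl) ≈ -7 — moderately weak base
p-nitrobenzoate: pKₐ(p-nitrobenzoic acid) ≈ 3.4 — electron-withdrawing nitro group stabilises the carboxylate
hydrosulfide (HS⁻): pKₐ(H₂S) ≈ 7
a thiolate: pKₐ(RSH (a thiol)) ≈ 10.5
NH₂⁻: pKₐ(NH₃) ≈ 38 — extremely strong base; never a leaving group
Reversing gives the worst-to-best order requested.

NH₂⁻ < a thiolate < hydrosulfide (HS⁻) < p-nitrobenzoate < chloride < iodide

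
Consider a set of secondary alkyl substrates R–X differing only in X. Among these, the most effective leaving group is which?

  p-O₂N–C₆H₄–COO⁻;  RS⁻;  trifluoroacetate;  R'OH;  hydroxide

Rank by basicity of the departing species: weakest base leaves most easily.
R'OH: pKₐ(R'OH₂⁺) ≈ -2.4
trifluoroacetate: pKₐ(CF₃COOH) ≈ 0.2
p-O₂N–C₆H₄–COO⁻: pKₐ(p-nitrobenzoic acid) ≈ 3.4
RS⁻: pKₐ(RSH (a thiol)) ≈ 10.5
hydroxide: pKₐ(H₂O) ≈ 15.7

R'OH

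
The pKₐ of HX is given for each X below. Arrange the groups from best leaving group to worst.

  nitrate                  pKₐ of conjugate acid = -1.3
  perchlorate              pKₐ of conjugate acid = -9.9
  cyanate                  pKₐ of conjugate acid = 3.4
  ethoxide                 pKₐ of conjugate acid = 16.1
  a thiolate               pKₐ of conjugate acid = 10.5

perchlorate > nitrate > cyanate > a thiolate > ethoxide

Lower conjugate-acid pKₐ ⇒ weaker base ⇒ better leaving group.
Sorting by the given values: perchlorate (-9.9), nitrate (-1.3), cyanate (3.4), a thiolate (10.5), ethoxide (16.1).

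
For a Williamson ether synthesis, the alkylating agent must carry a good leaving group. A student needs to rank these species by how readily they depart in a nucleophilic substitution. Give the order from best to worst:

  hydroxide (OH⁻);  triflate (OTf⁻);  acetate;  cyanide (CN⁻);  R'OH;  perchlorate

triflate (OTf⁻) > perchlorate > R'OH > acetate > cyanide (CN⁻) > hydroxide (OH⁻)

Leaving-group ability tracks the stability of the departed species; conjugate-acid pKₐ is the usual yardstick (lower pKₐ → better LG).
triflate (OTf⁻): pKₐ(CF₃SO₃H (triflic acid)) ≈ -14 — charge spread over three oxygens and a CF₃ group; the premier leaving group in synthesis
perchlorate: pKₐ(HClO₄) ≈ -10 — extremely weak base; rarely used for safety reasons
R'OH: pKₐ(R'OH₂⁺) ≈ -2.4 — neutral; leaves from a protonated ether (an oxonium ion, R–O(H)R'⁺)
acetate: pKₐ(CH₃COOH) ≈ 4.8 — resonance-stabilised but still a weak base
cyanide (CN⁻): pKₐ(HCN) ≈ 9.2 — sp carbon stabilises the charge somewhat, but still a poor LG
hydroxide (OH⁻): pKₐ(H₂O) ≈ 15.7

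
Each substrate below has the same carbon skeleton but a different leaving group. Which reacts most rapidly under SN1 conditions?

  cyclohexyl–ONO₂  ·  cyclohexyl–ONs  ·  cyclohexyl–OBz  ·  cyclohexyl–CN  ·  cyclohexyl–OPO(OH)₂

Identical carbon frameworks mean the comparison reduces to leaving-group quality.
Leaving-group ability tracks the stability of the departed species; conjugate-acid pKₐ is the usual yardstick (lower pKₐ → better LG).
cyclohexyl–ONs loses ONs⁻: pKₐ(p-O₂NC₆H₄SO₃H) ≈ -3.5
cyclohexyl–ONO₂ loses NO₃⁻: pKₐ(HNO₃) ≈ -1.3
cyclohexyl–OPO(OH)₂ loses H₂PO₄⁻: pKₐ(H₃PO₄) ≈ 2.1
cyclohexyl–OBz loses PhCOO⁻: pKₐ(C₆H₅COOH) ≈ 4.2
cyclohexyl–CN loses CN⁻: pKₐ(HCN) ≈ 9.2

cyclohexyl–ONs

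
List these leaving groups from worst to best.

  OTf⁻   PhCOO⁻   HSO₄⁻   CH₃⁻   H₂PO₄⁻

OTf⁻: pKₐ(CF₃SO₃H (triflic acid)) ≈ -14 — charge spread over three oxygens and a CF₃ group; the premier leaving group in synthesis
HSO₄⁻: pKₐ(H₂SO₄) ≈ -3 — conjugate base of a strong mineral acid
H₂PO₄⁻: pKₐ(H₃PO₄) ≈ 2.1
PhCOO⁻: pKₐ(C₆H₅COOH) ≈ 4.2 — aryl carboxylate
CH₃⁻: pKₐ(CH₄) ≈ 48
Reversing gives the worst-to-best order requested.

CH₃⁻ < PhCOO⁻ < H₂PO₄⁻ < HSO₄⁻ < OTf⁻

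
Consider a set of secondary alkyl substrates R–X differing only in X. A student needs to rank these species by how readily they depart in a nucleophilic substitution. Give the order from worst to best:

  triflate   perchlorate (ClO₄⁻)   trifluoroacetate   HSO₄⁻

trifluoroacetate < HSO₄⁻ < perchlorate (ClO₄⁻) < triflate

triflate: pKₐ(CF₃SO₃H (triflic acid)) ≈ -14 — charge spread over three oxygens and a CF₃ group; the premier leaving group in synthesis
perchlorate (ClO₄⁻): pKₐ(HClO₄) ≈ -10 — extremely weak base; rarely used for safety reasons
HSO₄⁻: pKₐ(H₂SO₄) ≈ -3
trifluoroacetate: pKₐ(CF₃COOH) ≈ 0.2
The question asks for worst first, so the sequence is read in increasing leaving-group ability.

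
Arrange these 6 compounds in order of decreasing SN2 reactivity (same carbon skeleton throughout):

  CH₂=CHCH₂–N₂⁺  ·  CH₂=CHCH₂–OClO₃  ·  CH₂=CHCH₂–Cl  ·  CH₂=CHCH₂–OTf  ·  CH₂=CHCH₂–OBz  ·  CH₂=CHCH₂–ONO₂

The skeletons are identical, so relative rate is governed entirely by leaving-group ability.
A good leaving group is a weak base: the lower the pKₐ of its conjugate acid, the more readily it departs.
CH₂=CHCH₂–N₂⁺ loses N₂: no meaningful conjugate acid; N₂ departs as an exceptionally stable neutral molecule
CH₂=CHCH₂–OTf loses OTf⁻: pKₐ(CF₃SO₃H (triflic acid)) ≈ -14
CH₂=CHCH₂–OClO₃ loses ClO₄⁻: pKₐ(HClO₄) ≈ -10
CH₂=CHCH₂–Cl loses Cl⁻: pKₐ(HCl) ≈ -7
CH₂=CHCH₂–ONO₂ loses NO₃⁻: pKₐ(HNO₃) ≈ -1.3
CH₂=CHCH₂–OBz loses PhCOO⁻: pKₐ(C₆H₅COOH) ≈ 4.2

CH₂=CHCH₂–N₂⁺ > CH₂=CHCH₂–OTf > CH₂=CHCH₂–OClO₃ > CH₂=CHCH₂–Cl > CH₂=CHCH₂–ONO₂ > CH₂=CHCH₂–OBz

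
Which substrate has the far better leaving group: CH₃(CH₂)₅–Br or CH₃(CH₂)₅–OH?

CH₃(CH₂)₅–Br

From CH₃(CH₂)₅–OH the departing group would be OH⁻ (pKₐ(H₂O) ≈ 15.7). Strong base; essentially never leaves without prior activation.
From CH₃(CH₂)₅–Br the leaving group is Br⁻ (pKₐ(HBr) ≈ -9). Weak base; good leaving group.
(In practice CH₃(CH₂)₅–Br is made from CH₃(CH₂)₅–OH by treatment with PBr₃, replacing the hydroxyl with bromide.)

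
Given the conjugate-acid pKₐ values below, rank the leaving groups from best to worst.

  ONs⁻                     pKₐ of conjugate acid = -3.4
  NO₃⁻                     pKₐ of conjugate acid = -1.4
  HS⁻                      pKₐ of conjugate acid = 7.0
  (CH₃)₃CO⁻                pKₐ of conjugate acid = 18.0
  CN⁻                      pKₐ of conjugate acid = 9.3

ONs⁻ > NO₃⁻ > HS⁻ > CN⁻ > (CH₃)₃CO⁻

Lower conjugate-acid pKₐ ⇒ weaker base ⇒ better leaving group.
Sorting by the given values: ONs⁻ (-3.4), NO₃⁻ (-1.4), HS⁻ (7.0), CN⁻ (9.3), (CH₃)₃CO⁻ (18.0).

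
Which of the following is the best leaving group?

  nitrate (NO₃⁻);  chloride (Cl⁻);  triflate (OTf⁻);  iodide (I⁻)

Leaving-group ability tracks the stability of the departed species; conjugate-acid pKₐ is the usual yardstick (lower pKₐ → better LG).
triflate (OTf⁻): pKₐ(CF₃SO₃H (triflic acid)) ≈ -14
iodide (I⁻): pKₐ(HI) ≈ -10
chloride (Cl⁻): pKₐ(HCl) ≈ -7
nitrate (NO₃⁻): pKₐ(HNO₃) ≈ -1.3

triflate (OTf⁻)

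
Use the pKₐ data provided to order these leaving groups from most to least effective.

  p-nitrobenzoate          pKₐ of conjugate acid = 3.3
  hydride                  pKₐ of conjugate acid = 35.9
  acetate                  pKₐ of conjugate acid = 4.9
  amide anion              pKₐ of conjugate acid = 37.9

p-nitrobenzoate > acetate > hydride > amide anion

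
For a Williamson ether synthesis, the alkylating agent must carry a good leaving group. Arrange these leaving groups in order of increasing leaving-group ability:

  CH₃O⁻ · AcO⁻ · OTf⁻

CH₃O⁻ < AcO⁻ < OTf⁻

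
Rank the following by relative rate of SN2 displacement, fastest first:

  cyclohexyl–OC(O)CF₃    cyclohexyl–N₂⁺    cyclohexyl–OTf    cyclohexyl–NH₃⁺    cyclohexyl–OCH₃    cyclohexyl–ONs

cyclohexyl–N₂⁺ > cyclohexyl–OTf > cyclohexyl–ONs > cyclohexyl–OC(O)CF₃ > cyclohexyl–NH₃⁺ > cyclohexyl–OCH₃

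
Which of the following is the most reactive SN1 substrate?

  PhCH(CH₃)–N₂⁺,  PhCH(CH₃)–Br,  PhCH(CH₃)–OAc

With the same alkyl group throughout, only the leaving group differentiates the rates.
A good leaving group is a weak base: the lower the pKₐ of its conjugate acid, the more readily it departs.
PhCH(CH₃)–N₂⁺ loses N₂: no meaningful conjugate acid; N₂ departs as an exceptionally stable neutral molecule
PhCH(CH₃)–Br loses Br⁻: pKₐ(HBr) ≈ -9
PhCH(CH₃)–OAc loses AcO⁻: pKₐ(CH₃COOH) ≈ 4.8

PhCH(CH₃)–N₂⁺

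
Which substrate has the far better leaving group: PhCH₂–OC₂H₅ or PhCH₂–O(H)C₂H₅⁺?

From PhCH₂–OC₂H₅ the departing group would be CH₃CH₂O⁻ (pKₐ(CH₃CH₂OH) ≈ 16). Strong base; alkoxides do not leave unassisted.
From PhCH₂–O(H)C₂H₅⁺ the leaving group is R'OH (pKₐ(R'OH₂⁺) ≈ -2.4). Neutral; leaves from a protonated ether (an oxonium ion, R–O(H)R'⁺).
(In practice PhCH₂–O(H)C₂H₅⁺ is made from PhCH₂–OC₂H₅ by protonation with concentrated HBr, allowing neutral ethanol, rather than ethoxide, to depart.)

PhCH₂–O(H)C₂H₅⁺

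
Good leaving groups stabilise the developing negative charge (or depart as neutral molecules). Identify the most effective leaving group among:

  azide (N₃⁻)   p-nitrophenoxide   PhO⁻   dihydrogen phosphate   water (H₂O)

A good leaving group is a weak base: the lower the pKₐ of its conjugate acid, the more readily it departs.
water (H₂O): pKₐ(H₃O⁺) ≈ -1.7
dihydrogen phosphate: pKₐ(H₃PO₄) ≈ 2.1
azide (N₃⁻): pKₐ(HN₃) ≈ 4.7
p-nitrophenoxide: pKₐ(p-nitrophenol) ≈ 7.2
PhO⁻: pKₐ(C₆H₅OH (phenol)) ≈ 10

water (H₂O)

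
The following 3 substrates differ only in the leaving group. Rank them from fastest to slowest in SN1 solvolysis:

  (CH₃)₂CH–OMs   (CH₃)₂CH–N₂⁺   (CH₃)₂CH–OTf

With the same alkyl group throughout, only the leaving group differentiates the rates.
Leaving-group ability tracks the stability of the departed species; conjugate-acid pKₐ is the usual yardstick (lower pKₐ → better LG).
(CH₃)₂CH–N₂⁺ loses N₂: no meaningful conjugate acid; N₂ departs as an exceptionally stable neutral molecule
(CH₃)₂CH–OTf loses OTf⁻: pKₐ(CF₃SO₃H (triflic acid)) ≈ -14
(CH₃)₂CH–OMs loses OMs⁻: pKₐ(CH₃SO₃H (MsOH)) ≈ -1.9

(CH₃)₂CH–N₂⁺ > (CH₃)₂CH–OTf > (CH₃)₂CH–OMs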